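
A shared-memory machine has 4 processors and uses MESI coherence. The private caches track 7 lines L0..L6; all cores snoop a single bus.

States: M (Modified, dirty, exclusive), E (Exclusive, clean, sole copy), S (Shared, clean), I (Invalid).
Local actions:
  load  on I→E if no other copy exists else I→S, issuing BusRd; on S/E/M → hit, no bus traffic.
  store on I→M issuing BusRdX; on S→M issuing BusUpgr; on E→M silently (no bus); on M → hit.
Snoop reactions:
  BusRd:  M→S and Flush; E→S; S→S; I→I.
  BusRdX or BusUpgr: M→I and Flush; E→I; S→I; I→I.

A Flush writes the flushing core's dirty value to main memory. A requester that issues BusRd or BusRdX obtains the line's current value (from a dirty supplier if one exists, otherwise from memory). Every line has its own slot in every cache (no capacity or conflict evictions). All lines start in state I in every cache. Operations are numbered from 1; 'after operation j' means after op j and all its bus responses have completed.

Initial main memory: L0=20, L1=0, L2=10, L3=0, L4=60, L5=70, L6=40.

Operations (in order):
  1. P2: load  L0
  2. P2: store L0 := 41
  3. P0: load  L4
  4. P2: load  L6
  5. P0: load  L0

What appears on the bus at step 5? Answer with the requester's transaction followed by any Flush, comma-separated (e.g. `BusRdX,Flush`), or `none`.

step 1: P2: load  L0  ⟶  IIEI  (L0)  txn=BusRd  M[L0]=20
step 2: P2: store L0 := 41  ⟶  IIMI  (L0)  txn=∅  M[L0]=20
step 3: P0: load  L4  ⟶  EIII  (L4)  txn=BusRd  M[L4]=60
step 4: P2: load  L6  ⟶  IIEI  (L6)  txn=BusRd  M[L6]=40
step 5: P0: load  L0  ⟶  SISI  (L0)  txn=BusRd+Flush  M[L0]=41

bus = BusRd,Flush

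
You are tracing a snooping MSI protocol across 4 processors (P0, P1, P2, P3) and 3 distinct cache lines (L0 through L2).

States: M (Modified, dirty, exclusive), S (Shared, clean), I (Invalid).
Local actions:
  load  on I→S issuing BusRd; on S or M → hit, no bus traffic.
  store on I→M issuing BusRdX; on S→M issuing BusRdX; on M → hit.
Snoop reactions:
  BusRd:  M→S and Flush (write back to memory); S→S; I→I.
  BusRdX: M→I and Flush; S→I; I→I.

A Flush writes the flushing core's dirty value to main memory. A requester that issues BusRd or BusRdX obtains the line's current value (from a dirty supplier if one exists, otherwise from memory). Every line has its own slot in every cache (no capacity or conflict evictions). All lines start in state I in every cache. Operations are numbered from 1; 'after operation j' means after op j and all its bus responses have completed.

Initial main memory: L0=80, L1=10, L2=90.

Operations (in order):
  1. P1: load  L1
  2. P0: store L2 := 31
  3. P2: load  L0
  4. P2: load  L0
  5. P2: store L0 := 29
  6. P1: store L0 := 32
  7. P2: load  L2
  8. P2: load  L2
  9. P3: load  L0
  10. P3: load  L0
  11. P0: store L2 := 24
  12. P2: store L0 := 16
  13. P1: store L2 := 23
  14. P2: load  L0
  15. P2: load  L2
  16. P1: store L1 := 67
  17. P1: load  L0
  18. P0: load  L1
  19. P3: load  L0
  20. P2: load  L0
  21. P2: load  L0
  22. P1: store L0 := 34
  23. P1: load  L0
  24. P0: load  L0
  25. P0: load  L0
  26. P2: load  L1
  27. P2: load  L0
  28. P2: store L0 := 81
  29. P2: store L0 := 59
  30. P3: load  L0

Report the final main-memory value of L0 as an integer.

memory[L0] = 59

step 1: P1: load  L1  ⟶  ISII  (L1)  txn=BusRd  M[L1]=10
step 2: P0: store L2 := 31  ⟶  MIII  (L2)  txn=BusRdX  M[L2]=90
step 3: P2: load  L0  ⟶  IISI  (L0)  txn=BusRd  M[L0]=80
step 4: P2: load  L0  ⟶  IISI  (L0)  txn=∅  M[L0]=80
step 5: P2: store L0 := 29  ⟶  IIMI  (L0)  txn=BusRdX  M[L0]=80
step 6: P1: store L0 := 32  ⟶  IMII  (L0)  txn=BusRdX+Flush  M[L0]=29
step 7: P2: load  L2  ⟶  SISI  (L2)  txn=BusRd+Flush  M[L2]=31
step 8: P2: load  L2  ⟶  SISI  (L2)  txn=∅  M[L2]=31
step 9: P3: load  L0  ⟶  ISIS  (L0)  txn=BusRd+Flush  M[L0]=32
step 10: P3: load  L0  ⟶  ISIS  (L0)  txn=∅  M[L0]=32
step 11: P0: store L2 := 24  ⟶  MIII  (L2)  txn=BusRdX  M[L2]=31
step 12: P2: store L0 := 16  ⟶  IIMI  (L0)  txn=BusRdX  M[L0]=32
step 13: P1: store L2 := 23  ⟶  IMII  (L2)  txn=BusRdX+Flush  M[L2]=24
step 14: P2: load  L0  ⟶  IIMI  (L0)  txn=∅  M[L0]=32
step 15: P2: load  L2  ⟶  ISSI  (L2)  txn=BusRd+Flush  M[L2]=23
step 16: P1: store L1 := 67  ⟶  IMII  (L1)  txn=BusRdX  M[L1]=10
step 17: P1: load  L0  ⟶  ISSI  (L0)  txn=BusRd+Flush  M[L0]=16
step 18: P0: load  L1  ⟶  SSII  (L1)  txn=BusRd+Flush  M[L1]=67
step 19: P3: load  L0  ⟶  ISSS  (L0)  txn=BusRd  M[L0]=16
step 20: P2: load  L0  ⟶  ISSS  (L0)  txn=∅  M[L0]=16
step 21: P2: load  L0  ⟶  ISSS  (L0)  txn=∅  M[L0]=16
step 22: P1: store L0 := 34  ⟶  IMII  (L0)  txn=BusRdX  M[L0]=16
step 23: P1: load  L0  ⟶  IMII  (L0)  txn=∅  M[L0]=16
step 24: P0: load  L0  ⟶  SSII  (L0)  txn=BusRd+Flush  M[L0]=34
step 25: P0: load  L0  ⟶  SSII  (L0)  txn=∅  M[L0]=34
step 26: P2: load  L1  ⟶  SSSI  (L1)  txn=BusRd  M[L1]=67
step 27: P2: load  L0  ⟶  SSSI  (L0)  txn=BusRd  M[L0]=34
step 28: P2: store L0 := 81  ⟶  IIMI  (L0)  txn=BusRdX  M[L0]=34
step 29: P2: store L0 := 59  ⟶  IIMI  (L0)  txn=∅  M[L0]=34
step 30: P3: load  L0  ⟶  IISS  (L0)  txn=BusRd+Flush  M[L0]=59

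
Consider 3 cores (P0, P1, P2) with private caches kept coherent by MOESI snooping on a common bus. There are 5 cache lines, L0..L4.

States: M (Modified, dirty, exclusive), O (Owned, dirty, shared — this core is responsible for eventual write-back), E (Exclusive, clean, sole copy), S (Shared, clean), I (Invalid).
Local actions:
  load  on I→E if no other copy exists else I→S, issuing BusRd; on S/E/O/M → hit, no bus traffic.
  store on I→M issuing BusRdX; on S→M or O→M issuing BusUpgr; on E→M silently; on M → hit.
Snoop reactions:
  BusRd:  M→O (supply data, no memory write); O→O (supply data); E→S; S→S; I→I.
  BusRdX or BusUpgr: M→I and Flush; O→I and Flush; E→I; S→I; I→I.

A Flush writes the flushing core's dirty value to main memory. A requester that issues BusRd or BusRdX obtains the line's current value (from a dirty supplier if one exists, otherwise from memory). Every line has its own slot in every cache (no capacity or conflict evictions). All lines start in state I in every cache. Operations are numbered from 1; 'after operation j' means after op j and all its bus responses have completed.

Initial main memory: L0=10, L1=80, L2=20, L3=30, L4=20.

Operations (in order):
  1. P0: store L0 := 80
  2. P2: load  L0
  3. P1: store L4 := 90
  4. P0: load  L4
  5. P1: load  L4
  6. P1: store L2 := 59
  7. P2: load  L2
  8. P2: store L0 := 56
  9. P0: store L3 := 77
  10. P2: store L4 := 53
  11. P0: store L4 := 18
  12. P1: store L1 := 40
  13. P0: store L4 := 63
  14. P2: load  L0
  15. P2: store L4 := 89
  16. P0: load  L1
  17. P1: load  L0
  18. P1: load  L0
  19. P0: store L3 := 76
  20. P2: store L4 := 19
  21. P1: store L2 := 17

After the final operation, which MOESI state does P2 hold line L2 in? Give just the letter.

state = I

[1] P0: store L0 := 80 | P0:M(80), P1:I, P2:I | bus: BusRdX
[2] P2: load  L0 | P0:O(80), P1:I, P2:S(80) | bus: BusRd
[3] P1: store L4 := 90 | P0:I, P1:M(90), P2:I | bus: BusRdX
[4] P0: load  L4 | P0:S(90), P1:O(90), P2:I | bus: BusRd
[5] P1: load  L4 | P0:S(90), P1:O(90), P2:I | bus: none
[6] P1: store L2 := 59 | P0:I, P1:M(59), P2:I | bus: BusRdX
[7] P2: load  L2 | P0:I, P1:O(59), P2:S(59) | bus: BusRd
[8] P2: store L0 := 56 | P0:I, P1:I, P2:M(56) | bus: BusUpgr,Flush
[9] P0: store L3 := 77 | P0:M(77), P1:I, P2:I | bus: BusRdX
[10] P2: store L4 := 53 | P0:I, P1:I, P2:M(53) | bus: BusRdX,Flush
[11] P0: store L4 := 18 | P0:M(18), P1:I, P2:I | bus: BusRdX,Flush
[12] P1: store L1 := 40 | P0:I, P1:M(40), P2:I | bus: BusRdX
[13] P0: store L4 := 63 | P0:M(63), P1:I, P2:I | bus: none
[14] P2: load  L0 | P0:I, P1:I, P2:M(56) | bus: none
[15] P2: store L4 := 89 | P0:I, P1:I, P2:M(89) | bus: BusRdX,Flush
[16] P0: load  L1 | P0:S(40), P1:O(40), P2:I | bus: BusRd
[17] P1: load  L0 | P0:I, P1:S(56), P2:O(56) | bus: BusRd
[18] P1: load  L0 | P0:I, P1:S(56), P2:O(56) | bus: none
[19] P0: store L3 := 76 | P0:M(76), P1:I, P2:I | bus: none
[20] P2: store L4 := 19 | P0:I, P1:I, P2:M(19) | bus: none
[21] P1: store L2 := 17 | P0:I, P1:M(17), P2:I | bus: BusUpgr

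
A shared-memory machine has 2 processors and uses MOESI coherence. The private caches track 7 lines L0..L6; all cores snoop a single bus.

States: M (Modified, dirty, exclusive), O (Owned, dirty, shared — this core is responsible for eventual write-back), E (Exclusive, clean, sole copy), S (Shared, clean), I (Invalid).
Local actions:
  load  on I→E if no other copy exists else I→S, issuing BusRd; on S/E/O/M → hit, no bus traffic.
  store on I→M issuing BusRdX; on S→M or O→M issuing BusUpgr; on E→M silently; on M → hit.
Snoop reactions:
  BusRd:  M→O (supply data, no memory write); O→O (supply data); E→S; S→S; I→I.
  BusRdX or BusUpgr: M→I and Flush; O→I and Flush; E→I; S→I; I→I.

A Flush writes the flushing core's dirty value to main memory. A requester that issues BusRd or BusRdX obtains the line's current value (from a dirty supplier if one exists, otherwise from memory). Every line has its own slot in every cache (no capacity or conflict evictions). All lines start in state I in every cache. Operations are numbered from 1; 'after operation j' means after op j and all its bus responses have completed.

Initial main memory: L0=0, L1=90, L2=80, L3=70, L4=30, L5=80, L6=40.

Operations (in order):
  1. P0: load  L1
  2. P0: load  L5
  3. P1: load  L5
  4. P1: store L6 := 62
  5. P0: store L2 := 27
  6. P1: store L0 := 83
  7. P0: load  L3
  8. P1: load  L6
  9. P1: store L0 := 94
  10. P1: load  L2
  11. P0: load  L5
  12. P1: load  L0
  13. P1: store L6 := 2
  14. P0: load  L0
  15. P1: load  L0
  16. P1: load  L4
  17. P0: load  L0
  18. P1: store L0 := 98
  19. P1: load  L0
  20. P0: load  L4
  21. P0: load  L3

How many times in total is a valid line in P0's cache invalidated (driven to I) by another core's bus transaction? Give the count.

invalidations = 1

[1] P0: load  L1 | P0:E(90), P1:I | bus: BusRd
[2] P0: load  L5 | P0:E(80), P1:I | bus: BusRd
[3] P1: load  L5 | P0:S(80), P1:S(80) | bus: BusRd
[4] P1: store L6 := 62 | P0:I, P1:M(62) | bus: BusRdX
[5] P0: store L2 := 27 | P0:M(27), P1:I | bus: BusRdX
[6] P1: store L0 := 83 | P0:I, P1:M(83) | bus: BusRdX
[7] P0: load  L3 | P0:E(70), P1:I | bus: BusRd
[8] P1: load  L6 | P0:I, P1:M(62) | bus: none
[9] P1: store L0 := 94 | P0:I, P1:M(94) | bus: none
[10] P1: load  L2 | P0:O(27), P1:S(27) | bus: BusRd
[11] P0: load  L5 | P0:S(80), P1:S(80) | bus: none
[12] P1: load  L0 | P0:I, P1:M(94) | bus: none
[13] P1: store L6 := 2 | P0:I, P1:M(2) | bus: none
[14] P0: load  L0 | P0:S(94), P1:O(94) | bus: BusRd
[15] P1: load  L0 | P0:S(94), P1:O(94) | bus: none
[16] P1: load  L4 | P0:I, P1:E(30) | bus: BusRd
[17] P0: load  L0 | P0:S(94), P1:O(94) | bus: none
[18] P1: store L0 := 98 | P0:I, P1:M(98) | bus: BusUpgr
[19] P1: load  L0 | P0:I, P1:M(98) | bus: none
[20] P0: load  L4 | P0:S(30), P1:S(30) | bus: BusRd
[21] P0: load  L3 | P0:E(70), P1:I | bus: none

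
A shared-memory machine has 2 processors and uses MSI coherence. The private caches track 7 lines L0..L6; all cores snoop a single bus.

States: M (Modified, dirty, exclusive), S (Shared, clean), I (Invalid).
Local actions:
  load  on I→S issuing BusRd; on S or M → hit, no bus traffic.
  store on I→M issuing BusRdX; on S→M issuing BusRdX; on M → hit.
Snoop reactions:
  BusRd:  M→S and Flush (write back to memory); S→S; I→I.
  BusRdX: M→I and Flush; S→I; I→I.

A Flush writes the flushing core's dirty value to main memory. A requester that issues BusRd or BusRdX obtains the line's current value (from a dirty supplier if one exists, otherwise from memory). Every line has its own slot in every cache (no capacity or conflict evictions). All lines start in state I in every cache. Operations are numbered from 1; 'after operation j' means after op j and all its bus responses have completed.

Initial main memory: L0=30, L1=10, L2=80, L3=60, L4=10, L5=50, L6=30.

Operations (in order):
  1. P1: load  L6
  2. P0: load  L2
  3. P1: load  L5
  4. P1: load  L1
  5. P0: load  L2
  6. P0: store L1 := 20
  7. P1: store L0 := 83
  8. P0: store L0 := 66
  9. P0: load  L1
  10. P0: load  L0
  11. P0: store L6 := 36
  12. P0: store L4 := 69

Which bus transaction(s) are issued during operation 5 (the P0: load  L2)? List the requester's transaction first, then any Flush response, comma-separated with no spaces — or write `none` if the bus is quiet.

  op1 P1: load  L6 → I/S on L6; bus BusRd; mem=30
  op2 P0: load  L2 → S/I on L2; bus BusRd; mem=80
  op3 P1: load  L5 → I/S on L5; bus BusRd; mem=50
  op4 P1: load  L1 → I/S on L1; bus BusRd; mem=10
  op5 P0: load  L2 → S/I on L2; bus (none); mem=80
  op6 P0: store L1 := 20 → M/I on L1; bus BusRdX; mem=10
  op7 P1: store L0 := 83 → I/M on L0; bus BusRdX; mem=30
  op8 P0: store L0 := 66 → M/I on L0; bus BusRdX Flush; mem=83
  op9 P0: load  L1 → M/I on L1; bus (none); mem=10
  op10 P0: load  L0 → M/I on L0; bus (none); mem=83
  op11 P0: store L6 := 36 → M/I on L6; bus BusRdX; mem=30
  op12 P0: store L4 := 69 → M/I on L4; bus BusRdX; mem=10

bus = none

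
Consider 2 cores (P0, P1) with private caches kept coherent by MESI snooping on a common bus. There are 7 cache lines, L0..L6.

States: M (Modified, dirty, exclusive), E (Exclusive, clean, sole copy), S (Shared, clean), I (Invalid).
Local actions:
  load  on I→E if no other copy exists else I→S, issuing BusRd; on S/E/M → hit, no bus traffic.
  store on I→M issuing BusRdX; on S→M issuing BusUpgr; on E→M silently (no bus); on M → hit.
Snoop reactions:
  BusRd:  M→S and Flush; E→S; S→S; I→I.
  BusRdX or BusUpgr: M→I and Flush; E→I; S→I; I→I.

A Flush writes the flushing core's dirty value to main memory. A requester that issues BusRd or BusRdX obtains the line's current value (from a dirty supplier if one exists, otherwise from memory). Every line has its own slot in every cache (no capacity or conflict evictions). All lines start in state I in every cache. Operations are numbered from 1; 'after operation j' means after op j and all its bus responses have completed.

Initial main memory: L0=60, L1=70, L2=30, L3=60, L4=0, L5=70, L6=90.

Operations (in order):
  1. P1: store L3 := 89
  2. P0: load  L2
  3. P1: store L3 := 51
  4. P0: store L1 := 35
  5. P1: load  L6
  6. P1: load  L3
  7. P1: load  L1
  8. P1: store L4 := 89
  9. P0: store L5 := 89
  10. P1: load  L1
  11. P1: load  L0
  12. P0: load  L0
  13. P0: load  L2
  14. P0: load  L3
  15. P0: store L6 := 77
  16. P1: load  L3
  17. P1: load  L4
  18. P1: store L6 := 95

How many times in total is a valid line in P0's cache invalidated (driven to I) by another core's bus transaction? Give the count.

invalidations = 1

1. P1: store L3 := 89  bus=[BusRdX]  L3: P0=I P1=M  mem[L3]=60
2. P0: load  L2  bus=[BusRd]  L2: P0=E P1=I  mem[L2]=30
3. P1: store L3 := 51  bus=[-]  L3: P0=I P1=M  mem[L3]=60
4. P0: store L1 := 35  bus=[BusRdX]  L1: P0=M P1=I  mem[L1]=70
5. P1: load  L6  bus=[BusRd]  L6: P0=I P1=E  mem[L6]=90
6. P1: load  L3  bus=[-]  L3: P0=I P1=M  mem[L3]=60
7. P1: load  L1  bus=[BusRd,Flush]  L1: P0=S P1=S  mem[L1]=35
8. P1: store L4 := 89  bus=[BusRdX]  L4: P0=I P1=M  mem[L4]=0
9. P0: store L5 := 89  bus=[BusRdX]  L5: P0=M P1=I  mem[L5]=70
10. P1: load  L1  bus=[-]  L1: P0=S P1=S  mem[L1]=35
11. P1: load  L0  bus=[BusRd]  L0: P0=I P1=E  mem[L0]=60
12. P0: load  L0  bus=[BusRd]  L0: P0=S P1=S  mem[L0]=60
13. P0: load  L2  bus=[-]  L2: P0=E P1=I  mem[L2]=30
14. P0: load  L3  bus=[BusRd,Flush]  L3: P0=S P1=S  mem[L3]=51
15. P0: store L6 := 77  bus=[BusRdX]  L6: P0=M P1=I  mem[L6]=90
16. P1: load  L3  bus=[-]  L3: P0=S P1=S  mem[L3]=51
17. P1: load  L4  bus=[-]  L4: P0=I P1=M  mem[L4]=0
18. P1: store L6 := 95  bus=[BusRdX,Flush]  L6: P0=I P1=M  mem[L6]=77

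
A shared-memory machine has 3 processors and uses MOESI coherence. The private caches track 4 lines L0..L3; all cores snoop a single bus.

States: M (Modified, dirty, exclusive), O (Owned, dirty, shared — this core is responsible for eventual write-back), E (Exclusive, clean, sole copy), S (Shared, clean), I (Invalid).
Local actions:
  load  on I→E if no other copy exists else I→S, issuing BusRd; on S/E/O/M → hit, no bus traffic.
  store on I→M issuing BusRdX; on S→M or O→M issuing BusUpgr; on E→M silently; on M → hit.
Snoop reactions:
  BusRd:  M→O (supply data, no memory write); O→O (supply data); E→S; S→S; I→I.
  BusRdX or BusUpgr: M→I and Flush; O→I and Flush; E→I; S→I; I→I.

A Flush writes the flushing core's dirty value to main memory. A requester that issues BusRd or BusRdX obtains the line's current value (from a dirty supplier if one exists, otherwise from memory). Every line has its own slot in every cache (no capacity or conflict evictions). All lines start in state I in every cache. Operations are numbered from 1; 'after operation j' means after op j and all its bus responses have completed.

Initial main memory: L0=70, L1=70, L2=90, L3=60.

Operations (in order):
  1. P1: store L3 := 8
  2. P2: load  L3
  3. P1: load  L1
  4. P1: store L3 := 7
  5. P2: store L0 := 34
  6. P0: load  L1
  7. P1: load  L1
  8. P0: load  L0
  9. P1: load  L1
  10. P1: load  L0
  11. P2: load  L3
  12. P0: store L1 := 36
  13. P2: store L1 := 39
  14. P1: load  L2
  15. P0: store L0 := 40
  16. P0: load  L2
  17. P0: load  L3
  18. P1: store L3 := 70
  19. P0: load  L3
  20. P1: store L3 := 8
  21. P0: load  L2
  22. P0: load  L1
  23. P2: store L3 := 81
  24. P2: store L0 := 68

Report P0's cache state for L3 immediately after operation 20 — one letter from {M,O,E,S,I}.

state = I

1. P1: store L3 := 8  bus=[BusRdX]  L3: P0=I P1=M P2=I  mem[L3]=60
2. P2: load  L3  bus=[BusRd]  L3: P0=I P1=O P2=S  mem[L3]=60
3. P1: load  L1  bus=[BusRd]  L1: P0=I P1=E P2=I  mem[L1]=70
4. P1: store L3 := 7  bus=[BusUpgr]  L3: P0=I P1=M P2=I  mem[L3]=60
5. P2: store L0 := 34  bus=[BusRdX]  L0: P0=I P1=I P2=M  mem[L0]=70
6. P0: load  L1  bus=[BusRd]  L1: P0=S P1=S P2=I  mem[L1]=70
7. P1: load  L1  bus=[-]  L1: P0=S P1=S P2=I  mem[L1]=70
8. P0: load  L0  bus=[BusRd]  L0: P0=S P1=I P2=O  mem[L0]=70
9. P1: load  L1  bus=[-]  L1: P0=S P1=S P2=I  mem[L1]=70
10. P1: load  L0  bus=[BusRd]  L0: P0=S P1=S P2=O  mem[L0]=70
11. P2: load  L3  bus=[BusRd]  L3: P0=I P1=O P2=S  mem[L3]=60
12. P0: store L1 := 36  bus=[BusUpgr]  L1: P0=M P1=I P2=I  mem[L1]=70
13. P2: store L1 := 39  bus=[BusRdX,Flush]  L1: P0=I P1=I P2=M  mem[L1]=36
14. P1: load  L2  bus=[BusRd]  L2: P0=I P1=E P2=I  mem[L2]=90
15. P0: store L0 := 40  bus=[BusUpgr,Flush]  L0: P0=M P1=I P2=I  mem[L0]=34
16. P0: load  L2  bus=[BusRd]  L2: P0=S P1=S P2=I  mem[L2]=90
17. P0: load  L3  bus=[BusRd]  L3: P0=S P1=O P2=S  mem[L3]=60
18. P1: store L3 := 70  bus=[BusUpgr]  L3: P0=I P1=M P2=I  mem[L3]=60
19. P0: load  L3  bus=[BusRd]  L3: P0=S P1=O P2=I  mem[L3]=60
20. P1: store L3 := 8  bus=[BusUpgr]  L3: P0=I P1=M P2=I  mem[L3]=60
21. P0: load  L2  bus=[-]  L2: P0=S P1=S P2=I  mem[L2]=90
22. P0: load  L1  bus=[BusRd]  L1: P0=S P1=I P2=O  mem[L1]=36
23. P2: store L3 := 81  bus=[BusRdX,Flush]  L3: P0=I P1=I P2=M  mem[L3]=8
24. P2: store L0 := 68  bus=[BusRdX,Flush]  L0: P0=I P1=I P2=M  mem[L0]=40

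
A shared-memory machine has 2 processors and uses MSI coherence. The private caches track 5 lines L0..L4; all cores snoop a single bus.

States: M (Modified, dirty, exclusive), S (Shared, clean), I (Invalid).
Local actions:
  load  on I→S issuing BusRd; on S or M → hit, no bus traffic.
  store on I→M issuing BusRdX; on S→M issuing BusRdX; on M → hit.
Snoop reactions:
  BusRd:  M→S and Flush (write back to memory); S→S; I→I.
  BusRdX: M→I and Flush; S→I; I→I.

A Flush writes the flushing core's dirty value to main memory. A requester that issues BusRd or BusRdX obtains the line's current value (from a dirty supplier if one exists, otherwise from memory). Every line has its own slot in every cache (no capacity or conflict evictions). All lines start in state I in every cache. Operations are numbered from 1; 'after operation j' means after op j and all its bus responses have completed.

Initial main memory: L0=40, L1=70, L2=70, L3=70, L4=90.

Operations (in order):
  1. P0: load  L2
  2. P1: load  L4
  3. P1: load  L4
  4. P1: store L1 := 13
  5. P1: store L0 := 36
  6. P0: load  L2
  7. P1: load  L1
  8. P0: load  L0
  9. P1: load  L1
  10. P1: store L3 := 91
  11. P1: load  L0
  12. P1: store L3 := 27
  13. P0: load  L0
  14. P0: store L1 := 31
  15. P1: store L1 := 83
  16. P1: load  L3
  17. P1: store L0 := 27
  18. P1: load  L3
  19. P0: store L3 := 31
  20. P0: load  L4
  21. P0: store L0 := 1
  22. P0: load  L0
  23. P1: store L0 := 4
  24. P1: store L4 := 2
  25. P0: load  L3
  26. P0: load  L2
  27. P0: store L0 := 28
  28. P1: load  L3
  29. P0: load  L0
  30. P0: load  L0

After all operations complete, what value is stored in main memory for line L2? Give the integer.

memory[L2] = 70

[1] P0: load  L2 | P0:S(70), P1:I | bus: BusRd
[2] P1: load  L4 | P0:I, P1:S(90) | bus: BusRd
[3] P1: load  L4 | P0:I, P1:S(90) | bus: none
[4] P1: store L1 := 13 | P0:I, P1:M(13) | bus: BusRdX
[5] P1: store L0 := 36 | P0:I, P1:M(36) | bus: BusRdX
[6] P0: load  L2 | P0:S(70), P1:I | bus: none
[7] P1: load  L1 | P0:I, P1:M(13) | bus: none
[8] P0: load  L0 | P0:S(36), P1:S(36) | bus: BusRd,Flush
[9] P1: load  L1 | P0:I, P1:M(13) | bus: none
[10] P1: store L3 := 91 | P0:I, P1:M(91) | bus: BusRdX
[11] P1: load  L0 | P0:S(36), P1:S(36) | bus: none
[12] P1: store L3 := 27 | P0:I, P1:M(27) | bus: none
[13] P0: load  L0 | P0:S(36), P1:S(36) | bus: none
[14] P0: store L1 := 31 | P0:M(31), P1:I | bus: BusRdX,Flush
[15] P1: store L1 := 83 | P0:I, P1:M(83) | bus: BusRdX,Flush
[16] P1: load  L3 | P0:I, P1:M(27) | bus: none
[17] P1: store L0 := 27 | P0:I, P1:M(27) | bus: BusRdX
[18] P1: load  L3 | P0:I, P1:M(27) | bus: none
[19] P0: store L3 := 31 | P0:M(31), P1:I | bus: BusRdX,Flush
[20] P0: load  L4 | P0:S(90), P1:S(90) | bus: BusRd
[21] P0: store L0 := 1 | P0:M(1), P1:I | bus: BusRdX,Flush
[22] P0: load  L0 | P0:M(1), P1:I | bus: none
[23] P1: store L0 := 4 | P0:I, P1:M(4) | bus: BusRdX,Flush
[24] P1: store L4 := 2 | P0:I, P1:M(2) | bus: BusRdX
[25] P0: load  L3 | P0:M(31), P1:I | bus: none
[26] P0: load  L2 | P0:S(70), P1:I | bus: none
[27] P0: store L0 := 28 | P0:M(28), P1:I | bus: BusRdX,Flush
[28] P1: load  L3 | P0:S(31), P1:S(31) | bus: BusRd,Flush
[29] P0: load  L0 | P0:M(28), P1:I | bus: none
[30] P0: load  L0 | P0:M(28), P1:I | bus: none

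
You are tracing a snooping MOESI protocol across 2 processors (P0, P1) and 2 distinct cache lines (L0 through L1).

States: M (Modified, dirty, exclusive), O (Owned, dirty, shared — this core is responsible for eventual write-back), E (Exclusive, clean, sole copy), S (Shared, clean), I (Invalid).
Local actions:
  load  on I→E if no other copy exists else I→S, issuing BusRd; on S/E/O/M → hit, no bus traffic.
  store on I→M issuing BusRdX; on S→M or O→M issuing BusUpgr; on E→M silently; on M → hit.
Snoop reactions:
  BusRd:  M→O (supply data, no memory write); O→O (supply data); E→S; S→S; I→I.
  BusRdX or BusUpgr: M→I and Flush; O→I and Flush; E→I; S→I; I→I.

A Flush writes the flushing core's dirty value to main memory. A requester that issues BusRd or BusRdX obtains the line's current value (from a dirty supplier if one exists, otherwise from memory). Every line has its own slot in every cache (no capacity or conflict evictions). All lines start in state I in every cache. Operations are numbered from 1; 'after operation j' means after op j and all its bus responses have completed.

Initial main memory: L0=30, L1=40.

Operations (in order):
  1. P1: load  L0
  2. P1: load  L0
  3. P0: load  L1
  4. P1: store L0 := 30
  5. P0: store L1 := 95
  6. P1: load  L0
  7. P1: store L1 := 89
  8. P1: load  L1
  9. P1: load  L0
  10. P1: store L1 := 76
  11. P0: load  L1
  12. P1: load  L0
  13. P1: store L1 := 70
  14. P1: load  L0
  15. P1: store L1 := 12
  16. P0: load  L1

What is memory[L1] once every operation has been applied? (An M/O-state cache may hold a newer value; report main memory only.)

memory[L1] = 95

[1] P1: load  L0 | P0:I, P1:E(30) | bus: BusRd
[2] P1: load  L0 | P0:I, P1:E(30) | bus: none
[3] P0: load  L1 | P0:E(40), P1:I | bus: BusRd
[4] P1: store L0 := 30 | P0:I, P1:M(30) | bus: none
[5] P0: store L1 := 95 | P0:M(95), P1:I | bus: none
[6] P1: load  L0 | P0:I, P1:M(30) | bus: none
[7] P1: store L1 := 89 | P0:I, P1:M(89) | bus: BusRdX,Flush
[8] P1: load  L1 | P0:I, P1:M(89) | bus: none
[9] P1: load  L0 | P0:I, P1:M(30) | bus: none
[10] P1: store L1 := 76 | P0:I, P1:M(76) | bus: none
[11] P0: load  L1 | P0:S(76), P1:O(76) | bus: BusRd
[12] P1: load  L0 | P0:I, P1:M(30) | bus: none
[13] P1: store L1 := 70 | P0:I, P1:M(70) | bus: BusUpgr
[14] P1: load  L0 | P0:I, P1:M(30) | bus: none
[15] P1: store L1 := 12 | P0:I, P1:M(12) | bus: none
[16] P0: load  L1 | P0:S(12), P1:O(12) | bus: BusRd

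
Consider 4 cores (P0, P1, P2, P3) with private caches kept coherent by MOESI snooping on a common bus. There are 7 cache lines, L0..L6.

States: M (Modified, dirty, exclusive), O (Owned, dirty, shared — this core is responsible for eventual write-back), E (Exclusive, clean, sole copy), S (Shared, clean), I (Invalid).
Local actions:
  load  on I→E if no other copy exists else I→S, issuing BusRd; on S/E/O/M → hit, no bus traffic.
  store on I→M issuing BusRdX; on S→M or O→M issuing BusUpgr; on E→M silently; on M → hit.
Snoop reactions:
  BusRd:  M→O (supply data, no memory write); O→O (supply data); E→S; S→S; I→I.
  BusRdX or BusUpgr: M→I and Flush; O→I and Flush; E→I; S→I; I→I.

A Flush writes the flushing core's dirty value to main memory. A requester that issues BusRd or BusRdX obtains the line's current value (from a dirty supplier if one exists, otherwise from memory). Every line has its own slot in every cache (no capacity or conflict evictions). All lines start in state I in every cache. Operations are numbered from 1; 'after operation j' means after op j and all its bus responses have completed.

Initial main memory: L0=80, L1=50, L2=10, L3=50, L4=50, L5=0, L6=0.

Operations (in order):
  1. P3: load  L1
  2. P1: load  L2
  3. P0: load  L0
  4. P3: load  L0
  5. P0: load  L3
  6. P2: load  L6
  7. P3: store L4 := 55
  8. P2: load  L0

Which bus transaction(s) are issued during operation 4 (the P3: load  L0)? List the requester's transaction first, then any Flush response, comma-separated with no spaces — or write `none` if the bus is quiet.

step 1: P3: load  L1  ⟶  IIIE  (L1)  txn=BusRd  M[L1]=50
step 2: P1: load  L2  ⟶  IEII  (L2)  txn=BusRd  M[L2]=10
step 3: P0: load  L0  ⟶  EIII  (L0)  txn=BusRd  M[L0]=80
step 4: P3: load  L0  ⟶  SIIS  (L0)  txn=BusRd  M[L0]=80
step 5: P0: load  L3  ⟶  EIII  (L3)  txn=BusRd  M[L3]=50
step 6: P2: load  L6  ⟶  IIEI  (L6)  txn=BusRd  M[L6]=0
step 7: P3: store L4 := 55  ⟶  IIIM  (L4)  txn=BusRdX  M[L4]=50
step 8: P2: load  L0  ⟶  SISS  (L0)  txn=BusRd  M[L0]=80

bus = BusRd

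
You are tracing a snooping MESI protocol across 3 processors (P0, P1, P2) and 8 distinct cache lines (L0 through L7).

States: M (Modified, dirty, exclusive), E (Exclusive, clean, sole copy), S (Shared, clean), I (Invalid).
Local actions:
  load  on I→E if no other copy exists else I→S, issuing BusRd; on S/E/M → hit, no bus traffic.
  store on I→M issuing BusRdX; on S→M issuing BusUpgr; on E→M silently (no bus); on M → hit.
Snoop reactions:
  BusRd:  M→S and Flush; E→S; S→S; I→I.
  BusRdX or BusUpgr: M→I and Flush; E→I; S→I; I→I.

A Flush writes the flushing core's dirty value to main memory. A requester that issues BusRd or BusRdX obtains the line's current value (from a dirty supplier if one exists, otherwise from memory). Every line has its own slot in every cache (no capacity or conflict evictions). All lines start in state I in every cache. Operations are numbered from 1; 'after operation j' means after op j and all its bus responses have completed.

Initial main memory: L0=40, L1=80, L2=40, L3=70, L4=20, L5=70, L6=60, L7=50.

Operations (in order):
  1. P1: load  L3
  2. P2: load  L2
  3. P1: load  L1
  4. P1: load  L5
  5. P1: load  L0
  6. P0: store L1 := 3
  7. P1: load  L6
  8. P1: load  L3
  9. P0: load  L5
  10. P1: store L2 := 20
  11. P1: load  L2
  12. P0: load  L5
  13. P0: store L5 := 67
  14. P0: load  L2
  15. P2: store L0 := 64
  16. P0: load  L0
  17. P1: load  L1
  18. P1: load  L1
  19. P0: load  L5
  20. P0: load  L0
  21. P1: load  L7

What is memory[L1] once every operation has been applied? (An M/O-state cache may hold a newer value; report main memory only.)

  op1 P1: load  L3 → I/E/I on L3; bus BusRd; mem=70
  op2 P2: load  L2 → I/I/E on L2; bus BusRd; mem=40
  op3 P1: load  L1 → I/E/I on L1; bus BusRd; mem=80
  op4 P1: load  L5 → I/E/I on L5; bus BusRd; mem=70
  op5 P1: load  L0 → I/E/I on L0; bus BusRd; mem=40
  op6 P0: store L1 := 3 → M/I/I on L1; bus BusRdX; mem=80
  op7 P1: load  L6 → I/E/I on L6; bus BusRd; mem=60
  op8 P1: load  L3 → I/E/I on L3; bus (none); mem=70
  op9 P0: load  L5 → S/S/I on L5; bus BusRd; mem=70
  op10 P1: store L2 := 20 → I/M/I on L2; bus BusRdX; mem=40
  op11 P1: load  L2 → I/M/I on L2; bus (none); mem=40
  op12 P0: load  L5 → S/S/I on L5; bus (none); mem=70
  op13 P0: store L5 := 67 → M/I/I on L5; bus BusUpgr; mem=70
  op14 P0: load  L2 → S/S/I on L2; bus BusRd Flush; mem=20
  op15 P2: store L0 := 64 → I/I/M on L0; bus BusRdX; mem=40
  op16 P0: load  L0 → S/I/S on L0; bus BusRd Flush; mem=64
  op17 P1: load  L1 → S/S/I on L1; bus BusRd Flush; mem=3
  op18 P1: load  L1 → S/S/I on L1; bus (none); mem=3
  op19 P0: load  L5 → M/I/I on L5; bus (none); mem=70
  op20 P0: load  L0 → S/I/S on L0; bus (none); mem=64
  op21 P1: load  L7 → I/E/I on L7; bus BusRd; mem=50

memory[L1] = 3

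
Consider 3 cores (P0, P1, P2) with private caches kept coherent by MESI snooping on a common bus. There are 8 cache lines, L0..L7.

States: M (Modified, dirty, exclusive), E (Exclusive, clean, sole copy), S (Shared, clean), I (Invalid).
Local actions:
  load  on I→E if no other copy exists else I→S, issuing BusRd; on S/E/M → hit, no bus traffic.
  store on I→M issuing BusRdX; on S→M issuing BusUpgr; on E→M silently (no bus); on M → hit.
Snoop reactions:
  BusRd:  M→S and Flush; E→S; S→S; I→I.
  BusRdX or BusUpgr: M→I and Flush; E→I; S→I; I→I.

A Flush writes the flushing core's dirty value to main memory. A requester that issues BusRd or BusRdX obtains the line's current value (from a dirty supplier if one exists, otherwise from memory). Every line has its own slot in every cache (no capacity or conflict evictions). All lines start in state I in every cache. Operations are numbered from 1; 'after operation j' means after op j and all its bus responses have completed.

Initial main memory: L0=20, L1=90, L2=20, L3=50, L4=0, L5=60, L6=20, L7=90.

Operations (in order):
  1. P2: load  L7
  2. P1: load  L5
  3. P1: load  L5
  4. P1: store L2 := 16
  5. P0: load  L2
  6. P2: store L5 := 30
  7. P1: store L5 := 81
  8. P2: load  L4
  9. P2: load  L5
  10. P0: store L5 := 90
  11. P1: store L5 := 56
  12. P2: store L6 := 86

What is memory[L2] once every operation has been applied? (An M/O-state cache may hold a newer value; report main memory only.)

  op1 P2: load  L7 → I/I/E on L7; bus BusRd; mem=90
  op2 P1: load  L5 → I/E/I on L5; bus BusRd; mem=60
  op3 P1: load  L5 → I/E/I on L5; bus (none); mem=60
  op4 P1: store L2 := 16 → I/M/I on L2; bus BusRdX; mem=20
  op5 P0: load  L2 → S/S/I on L2; bus BusRd Flush; mem=16
  op6 P2: store L5 := 30 → I/I/M on L5; bus BusRdX; mem=60
  op7 P1: store L5 := 81 → I/M/I on L5; bus BusRdX Flush; mem=30
  op8 P2: load  L4 → I/I/E on L4; bus BusRd; mem=0
  op9 P2: load  L5 → I/S/S on L5; bus BusRd Flush; mem=81
  op10 P0: store L5 := 90 → M/I/I on L5; bus BusRdX; mem=81
  op11 P1: store L5 := 56 → I/M/I on L5; bus BusRdX Flush; mem=90
  op12 P2: store L6 := 86 → I/I/M on L6; bus BusRdX; mem=20

memory[L2] = 16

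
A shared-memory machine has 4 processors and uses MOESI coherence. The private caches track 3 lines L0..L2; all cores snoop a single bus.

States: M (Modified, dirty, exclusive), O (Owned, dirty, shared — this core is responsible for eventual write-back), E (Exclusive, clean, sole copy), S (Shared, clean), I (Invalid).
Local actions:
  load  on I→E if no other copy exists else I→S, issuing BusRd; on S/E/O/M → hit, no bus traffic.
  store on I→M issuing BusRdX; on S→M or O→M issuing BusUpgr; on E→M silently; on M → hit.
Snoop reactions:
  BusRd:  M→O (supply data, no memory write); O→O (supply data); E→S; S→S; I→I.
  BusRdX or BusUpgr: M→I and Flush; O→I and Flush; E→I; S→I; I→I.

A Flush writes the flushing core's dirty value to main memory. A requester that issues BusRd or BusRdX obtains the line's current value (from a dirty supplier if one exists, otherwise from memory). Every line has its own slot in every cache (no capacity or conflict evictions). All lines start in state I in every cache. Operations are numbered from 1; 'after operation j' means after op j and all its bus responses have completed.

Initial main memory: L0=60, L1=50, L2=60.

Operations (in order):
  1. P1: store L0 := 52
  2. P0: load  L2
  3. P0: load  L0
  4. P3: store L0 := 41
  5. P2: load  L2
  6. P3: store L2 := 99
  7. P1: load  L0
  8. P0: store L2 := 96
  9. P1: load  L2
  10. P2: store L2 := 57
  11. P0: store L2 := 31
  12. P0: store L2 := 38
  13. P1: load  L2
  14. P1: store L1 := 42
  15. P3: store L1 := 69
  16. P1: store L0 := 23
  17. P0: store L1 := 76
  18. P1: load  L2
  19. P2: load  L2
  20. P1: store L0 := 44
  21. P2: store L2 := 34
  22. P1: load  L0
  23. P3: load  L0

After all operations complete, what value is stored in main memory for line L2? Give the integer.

memory[L2] = 38

step 1: P1: store L0 := 52  ⟶  IMII  (L0)  txn=BusRdX  M[L0]=60
step 2: P0: load  L2  ⟶  EIII  (L2)  txn=BusRd  M[L2]=60
step 3: P0: load  L0  ⟶  SOII  (L0)  txn=BusRd  M[L0]=60
step 4: P3: store L0 := 41  ⟶  IIIM  (L0)  txn=BusRdX+Flush  M[L0]=52
step 5: P2: load  L2  ⟶  SISI  (L2)  txn=BusRd  M[L2]=60
step 6: P3: store L2 := 99  ⟶  IIIM  (L2)  txn=BusRdX  M[L2]=60
step 7: P1: load  L0  ⟶  ISIO  (L0)  txn=BusRd  M[L0]=52
step 8: P0: store L2 := 96  ⟶  MIII  (L2)  txn=BusRdX+Flush  M[L2]=99
step 9: P1: load  L2  ⟶  OSII  (L2)  txn=BusRd  M[L2]=99
step 10: P2: store L2 := 57  ⟶  IIMI  (L2)  txn=BusRdX+Flush  M[L2]=96
step 11: P0: store L2 := 31  ⟶  MIII  (L2)  txn=BusRdX+Flush  M[L2]=57
step 12: P0: store L2 := 38  ⟶  MIII  (L2)  txn=∅  M[L2]=57
step 13: P1: load  L2  ⟶  OSII  (L2)  txn=BusRd  M[L2]=57
step 14: P1: store L1 := 42  ⟶  IMII  (L1)  txn=BusRdX  M[L1]=50
step 15: P3: store L1 := 69  ⟶  IIIM  (L1)  txn=BusRdX+Flush  M[L1]=42
step 16: P1: store L0 := 23  ⟶  IMII  (L0)  txn=BusUpgr+Flush  M[L0]=41
step 17: P0: store L1 := 76  ⟶  MIII  (L1)  txn=BusRdX+Flush  M[L1]=69
step 18: P1: load  L2  ⟶  OSII  (L2)  txn=∅  M[L2]=57
step 19: P2: load  L2  ⟶  OSSI  (L2)  txn=BusRd  M[L2]=57
step 20: P1: store L0 := 44  ⟶  IMII  (L0)  txn=∅  M[L0]=41
step 21: P2: store L2 := 34  ⟶  IIMI  (L2)  txn=BusUpgr+Flush  M[L2]=38
step 22: P1: load  L0  ⟶  IMII  (L0)  txn=∅  M[L0]=41
step 23: P3: load  L0  ⟶  IOIS  (L0)  txn=BusRd  M[L0]=41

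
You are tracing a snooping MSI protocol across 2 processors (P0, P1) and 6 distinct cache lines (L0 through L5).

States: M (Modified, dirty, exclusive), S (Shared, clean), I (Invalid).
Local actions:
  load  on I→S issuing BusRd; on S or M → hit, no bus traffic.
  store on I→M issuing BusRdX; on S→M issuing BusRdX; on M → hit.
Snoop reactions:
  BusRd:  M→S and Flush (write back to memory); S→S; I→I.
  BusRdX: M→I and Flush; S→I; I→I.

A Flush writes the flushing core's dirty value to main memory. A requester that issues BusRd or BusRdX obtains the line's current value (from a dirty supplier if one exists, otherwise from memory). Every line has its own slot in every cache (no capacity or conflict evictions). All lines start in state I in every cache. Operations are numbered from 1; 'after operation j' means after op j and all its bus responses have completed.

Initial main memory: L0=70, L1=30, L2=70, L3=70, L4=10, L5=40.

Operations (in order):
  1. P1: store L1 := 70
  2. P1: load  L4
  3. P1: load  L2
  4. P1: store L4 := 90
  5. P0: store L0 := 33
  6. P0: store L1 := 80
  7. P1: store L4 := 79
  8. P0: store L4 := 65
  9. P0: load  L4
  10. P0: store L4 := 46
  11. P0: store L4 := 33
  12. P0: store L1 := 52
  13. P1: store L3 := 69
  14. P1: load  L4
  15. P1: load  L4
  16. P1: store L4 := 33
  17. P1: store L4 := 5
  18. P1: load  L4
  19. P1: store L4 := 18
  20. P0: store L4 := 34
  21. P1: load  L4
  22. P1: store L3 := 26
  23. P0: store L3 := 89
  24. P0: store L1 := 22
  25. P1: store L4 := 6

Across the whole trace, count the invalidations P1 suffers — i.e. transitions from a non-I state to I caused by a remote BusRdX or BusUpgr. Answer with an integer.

invalidations = 4

1. P1: store L1 := 70  bus=[BusRdX]  L1: P0=I P1=M  mem[L1]=30
2. P1: load  L4  bus=[BusRd]  L4: P0=I P1=S  mem[L4]=10
3. P1: load  L2  bus=[BusRd]  L2: P0=I P1=S  mem[L2]=70
4. P1: store L4 := 90  bus=[BusRdX]  L4: P0=I P1=M  mem[L4]=10
5. P0: store L0 := 33  bus=[BusRdX]  L0: P0=M P1=I  mem[L0]=70
6. P0: store L1 := 80  bus=[BusRdX,Flush]  L1: P0=M P1=I  mem[L1]=70
7. P1: store L4 := 79  bus=[-]  L4: P0=I P1=M  mem[L4]=10
8. P0: store L4 := 65  bus=[BusRdX,Flush]  L4: P0=M P1=I  mem[L4]=79
9. P0: load  L4  bus=[-]  L4: P0=M P1=I  mem[L4]=79
10. P0: store L4 := 46  bus=[-]  L4: P0=M P1=I  mem[L4]=79
11. P0: store L4 := 33  bus=[-]  L4: P0=M P1=I  mem[L4]=79
12. P0: store L1 := 52  bus=[-]  L1: P0=M P1=I  mem[L1]=70
13. P1: store L3 := 69  bus=[BusRdX]  L3: P0=I P1=M  mem[L3]=70
14. P1: load  L4  bus=[BusRd,Flush]  L4: P0=S P1=S  mem[L4]=33
15. P1: load  L4  bus=[-]  L4: P0=S P1=S  mem[L4]=33
16. P1: store L4 := 33  bus=[BusRdX]  L4: P0=I P1=M  mem[L4]=33
17. P1: store L4 := 5  bus=[-]  L4: P0=I P1=M  mem[L4]=33
18. P1: load  L4  bus=[-]  L4: P0=I P1=M  mem[L4]=33
19. P1: store L4 := 18  bus=[-]  L4: P0=I P1=M  mem[L4]=33
20. P0: store L4 := 34  bus=[BusRdX,Flush]  L4: P0=M P1=I  mem[L4]=18
21. P1: load  L4  bus=[BusRd,Flush]  L4: P0=S P1=S  mem[L4]=34
22. P1: store L3 := 26  bus=[-]  L3: P0=I P1=M  mem[L3]=70
23. P0: store L3 := 89  bus=[BusRdX,Flush]  L3: P0=M P1=I  mem[L3]=26
24. P0: store L1 := 22  bus=[-]  L1: P0=M P1=I  mem[L1]=70
25. P1: store L4 := 6  bus=[BusRdX]  L4: P0=I P1=M  mem[L4]=34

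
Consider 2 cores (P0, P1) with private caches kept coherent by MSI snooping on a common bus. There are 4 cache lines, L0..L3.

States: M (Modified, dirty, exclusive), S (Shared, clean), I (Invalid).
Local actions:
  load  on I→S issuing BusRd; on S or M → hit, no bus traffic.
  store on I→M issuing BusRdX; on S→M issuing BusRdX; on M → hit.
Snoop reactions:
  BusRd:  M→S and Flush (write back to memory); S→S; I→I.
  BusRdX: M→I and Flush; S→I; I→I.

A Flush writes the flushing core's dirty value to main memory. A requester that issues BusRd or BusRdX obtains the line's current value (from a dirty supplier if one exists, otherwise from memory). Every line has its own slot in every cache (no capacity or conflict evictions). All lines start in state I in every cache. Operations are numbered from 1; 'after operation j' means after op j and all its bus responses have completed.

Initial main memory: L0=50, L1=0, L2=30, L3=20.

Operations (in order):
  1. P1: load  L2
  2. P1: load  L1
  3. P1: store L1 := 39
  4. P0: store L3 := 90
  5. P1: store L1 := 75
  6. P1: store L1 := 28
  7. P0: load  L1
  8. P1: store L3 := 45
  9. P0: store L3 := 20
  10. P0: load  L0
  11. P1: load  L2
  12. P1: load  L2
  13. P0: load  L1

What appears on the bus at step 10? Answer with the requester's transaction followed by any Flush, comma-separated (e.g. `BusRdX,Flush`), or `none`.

[1] P1: load  L2 | P0:I, P1:S(30) | bus: BusRd
[2] P1: load  L1 | P0:I, P1:S(0) | bus: BusRd
[3] P1: store L1 := 39 | P0:I, P1:M(39) | bus: BusRdX
[4] P0: store L3 := 90 | P0:M(90), P1:I | bus: BusRdX
[5] P1: store L1 := 75 | P0:I, P1:M(75) | bus: none
[6] P1: store L1 := 28 | P0:I, P1:M(28) | bus: none
[7] P0: load  L1 | P0:S(28), P1:S(28) | bus: BusRd,Flush
[8] P1: store L3 := 45 | P0:I, P1:M(45) | bus: BusRdX,Flush
[9] P0: store L3 := 20 | P0:M(20), P1:I | bus: BusRdX,Flush
[10] P0: load  L0 | P0:S(50), P1:I | bus: BusRd
[11] P1: load  L2 | P0:I, P1:S(30) | bus: none
[12] P1: load  L2 | P0:I, P1:S(30) | bus: none
[13] P0: load  L1 | P0:S(28), P1:S(28) | bus: none

bus = BusRd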